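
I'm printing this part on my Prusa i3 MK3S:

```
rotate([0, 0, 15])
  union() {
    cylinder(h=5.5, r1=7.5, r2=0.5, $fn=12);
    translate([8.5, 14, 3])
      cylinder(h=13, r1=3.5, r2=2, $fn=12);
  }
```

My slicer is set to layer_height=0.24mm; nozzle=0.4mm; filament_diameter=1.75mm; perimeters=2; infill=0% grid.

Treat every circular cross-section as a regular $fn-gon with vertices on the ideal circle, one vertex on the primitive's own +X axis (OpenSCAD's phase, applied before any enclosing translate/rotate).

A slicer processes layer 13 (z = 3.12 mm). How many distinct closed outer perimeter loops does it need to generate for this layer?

2

At z = 3.12 mm: the cone (r1=7.5→r2=0.5) has section circumradius 3.529 here — a regular 12-gon; the cone at (8.5, 14) contributes a regular 12-gon of circumradius 3.486 (interpolated between r1=3.5 and r2=2 at t=0.009); Combining (union): the 2 present regions are separate (no shared area or edge), so areas and boundary lengths simply add and each stays a separate island — 2 connected regions; (whole slice rotated 15° about Z — lengths, areas and connectivity unchanged). The result has 2 disconnected regions.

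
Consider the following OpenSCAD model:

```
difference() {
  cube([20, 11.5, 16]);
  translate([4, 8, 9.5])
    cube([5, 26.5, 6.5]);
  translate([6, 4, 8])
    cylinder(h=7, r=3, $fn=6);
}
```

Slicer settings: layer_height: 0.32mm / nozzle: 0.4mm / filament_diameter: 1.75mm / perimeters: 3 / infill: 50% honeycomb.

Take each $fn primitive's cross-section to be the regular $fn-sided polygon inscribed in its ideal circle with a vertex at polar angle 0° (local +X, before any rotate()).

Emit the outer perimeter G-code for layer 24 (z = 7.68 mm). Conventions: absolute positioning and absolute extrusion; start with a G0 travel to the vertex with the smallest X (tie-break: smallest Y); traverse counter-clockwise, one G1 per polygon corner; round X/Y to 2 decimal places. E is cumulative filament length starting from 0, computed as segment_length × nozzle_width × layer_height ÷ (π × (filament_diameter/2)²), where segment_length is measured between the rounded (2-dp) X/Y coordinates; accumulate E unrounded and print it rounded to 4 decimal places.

G0 X0.00 Y0.00 Z7.68
G1 X20.00 Y0.00 E1.0643
G1 X20.00 Y11.50 E1.6763
G1 X0.00 Y11.50 E2.7406
G1 X0.00 Y0.00 E3.3526

At z = 7.68 mm: the cube is present — its section is the full 20×11.5 rectangle; the cube at (4, 8) is not intersected at this z (z outside [9.5, 16]); the cylinder at (6, 4) is absent (z outside [8, 15]); Subtracting the remaining from the first: none of the subtracted shapes is present at this height, so the 20×11.5 cube is unchanged — 1 connected region. The outline is a single polygon with 4 vertices. Extrusion per mm of travel: 0.4 × 0.32 / (π × 0.875²) = 0.053216. Accumulating E over each segment gives final E = 3.3526.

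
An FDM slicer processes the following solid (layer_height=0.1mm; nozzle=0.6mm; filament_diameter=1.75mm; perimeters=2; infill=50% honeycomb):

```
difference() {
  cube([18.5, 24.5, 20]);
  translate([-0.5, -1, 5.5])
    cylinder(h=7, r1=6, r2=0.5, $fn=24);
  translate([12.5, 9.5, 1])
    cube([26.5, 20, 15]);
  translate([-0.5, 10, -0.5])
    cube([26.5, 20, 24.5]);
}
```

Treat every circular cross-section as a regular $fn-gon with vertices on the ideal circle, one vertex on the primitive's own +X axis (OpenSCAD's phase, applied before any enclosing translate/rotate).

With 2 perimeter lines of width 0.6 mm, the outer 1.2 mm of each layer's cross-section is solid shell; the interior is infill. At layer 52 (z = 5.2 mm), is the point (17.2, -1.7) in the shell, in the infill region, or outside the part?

At z = 5.2 mm: the 18.5×24.5 cube contributes its full rectangle; the cone at (-0.5, -1) does not reach this height (z outside [5.5, 12.5]); the 26.5×20 cube at (12.5, 9.5) contributes its full rectangle; the 26.5×20 cube at (-0.5, 10) contributes its full rectangle; Subtracting the remaining from the first: starting from the 18.5×24.5 cube, the 26.5×20 cube at (12.5, 9.5) partially overlaps it — only the 90.00 mm² overlap (of its 530.00 mm²) is removed, clipping the outline; the 26.5×20 cube at (-0.5, 10) partially overlaps it — only the 181.25 mm² overlap (of its 530.00 mm²) is removed, clipping the outline — 1 connected region. Overall, the cross-section is a single solid region. The nearest boundary edge runs (18.50, 0.00)→(0.00, 0.00); distance from the point to it = 1.70 mm. The point is not inside any of the regions above, so it lies outside the cross-section (1.70 mm from the nearest boundary).

outside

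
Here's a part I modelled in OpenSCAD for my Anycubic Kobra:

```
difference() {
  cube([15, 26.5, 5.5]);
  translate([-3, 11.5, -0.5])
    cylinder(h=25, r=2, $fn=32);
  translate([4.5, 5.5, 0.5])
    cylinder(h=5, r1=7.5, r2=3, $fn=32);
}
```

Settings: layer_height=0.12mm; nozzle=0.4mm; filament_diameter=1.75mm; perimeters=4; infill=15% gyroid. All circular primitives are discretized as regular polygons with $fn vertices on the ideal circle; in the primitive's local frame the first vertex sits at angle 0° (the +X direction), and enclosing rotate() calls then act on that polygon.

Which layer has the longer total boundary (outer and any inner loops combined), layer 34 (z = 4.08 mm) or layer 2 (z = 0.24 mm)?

layer 34 (z = 4.08 mm)

Layer 34 (z = 4.08): the cube (footprint 15×26.5) is included at this height (perimeter 83.00 mm); the r=2 cylinder at (-3, 11.5) gives a regular 32-gon of circumradius 2 (constant along its height) (perimeter = 2·32·2.000·sin(180°/32) = 12.55 mm); the cone at (4.5, 5.5): at t=0.716 of its height the radius interpolates to r₁+(r₂−r₁)t = 4.278, giving a regular 32-gon of that circumradius (perimeter = 2·32·4.278·sin(180°/32) = 26.84 mm); Subtracting the remaining from the first: starting from the 15×26.5 cube, the r=2 cylinder at (-3, 11.5) misses the remaining region (no effect); the cone at (4.5, 5.5) lies wholly inside it (removes its full 57.13 mm² and its 26.84 mm outline becomes a hole wall) — boundary (outer + 1 inner loop) = 109.84 mm. So its perimeter = 109.84 mm. Layer 2 (z = 0.24): the cube (footprint 15×26.5) is included at this height (perimeter 83.00 mm); the cylinder at (-3, 11.5): section is a regular 32-gon, circumradius r=2 (perimeter = 2·32·2.000·sin(180°/32) = 12.55 mm); the cone at (4.5, 5.5) is absent (z outside [0.5, 5.5]); Subtracting the remaining from the first: starting from the 15×26.5 cube, the r=2 cylinder at (-3, 11.5) misses the remaining region (no effect) — boundary = 83.00 mm. So its perimeter = 83.00 mm. Layer 34 is larger (109.84 vs 83.00 mm).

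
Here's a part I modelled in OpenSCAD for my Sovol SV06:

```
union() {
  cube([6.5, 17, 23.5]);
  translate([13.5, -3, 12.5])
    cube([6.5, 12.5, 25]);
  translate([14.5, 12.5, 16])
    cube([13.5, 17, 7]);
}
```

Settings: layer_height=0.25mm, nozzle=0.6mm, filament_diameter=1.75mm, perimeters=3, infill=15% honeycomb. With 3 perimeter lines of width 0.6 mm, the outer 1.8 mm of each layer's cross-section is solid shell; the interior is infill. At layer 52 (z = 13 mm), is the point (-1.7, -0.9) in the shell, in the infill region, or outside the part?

At z = 13 mm: the cube is present — its section is the full 6.5×17 rectangle; the cube at (13.5, -3) is present — its section is the full 6.5×12.5 rectangle; the cube at (14.5, 12.5) does not reach this height (z outside [16, 23]); Taking the union: the 2 present regions are separate (no shared area or edge), so areas and boundary lengths simply add and each stays a separate island — 2 connected regions. Overall, the cross-section has 2 separate islands. The nearest boundary edge runs (6.50, 0.00)→(0.00, 0.00); distance from the point to it = 1.92 mm. The point is not inside any of the regions above, so it lies outside the cross-section (1.92 mm from the nearest boundary).

outside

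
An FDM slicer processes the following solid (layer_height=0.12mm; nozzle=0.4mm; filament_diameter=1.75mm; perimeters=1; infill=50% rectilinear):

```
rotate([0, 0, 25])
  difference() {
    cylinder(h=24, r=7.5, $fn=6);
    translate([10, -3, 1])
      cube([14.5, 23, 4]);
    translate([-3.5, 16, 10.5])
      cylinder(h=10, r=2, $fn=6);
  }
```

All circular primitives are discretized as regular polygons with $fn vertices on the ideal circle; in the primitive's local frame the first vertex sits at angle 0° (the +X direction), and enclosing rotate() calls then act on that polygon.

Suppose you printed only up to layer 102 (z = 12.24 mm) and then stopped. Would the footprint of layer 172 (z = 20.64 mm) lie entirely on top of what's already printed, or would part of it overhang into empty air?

Compare the two slices. At z = 12.24: the cylinder: section is a regular 6-gon, circumradius r=7.5 (area = (6/2)·7.500²·sin(360°/6) = 146.14 mm²); the cube at (10, -3) is not intersected at this z (z outside [1, 5]); the r=2 cylinder at (-3.5, 16) contributes a regular 6-gon of circumradius 2 (area = (6/2)·2.000²·sin(360°/6) = 10.39 mm²); Subtracting the remaining from the first: starting from the r=7.5 cylinder (146.14 mm²), the r=2 cylinder at (-3.5, 16) misses the remaining region (no effect) — area = 146.14 mm²; (rotated 25° about Z; rotation is an isometry so areas/perimeters/island counts are preserved). At z = 20.64: the r=7.5 cylinder gives a regular 6-gon of circumradius 7.5 (constant along its height) (area = (6/2)·7.500²·sin(360°/6) = 146.14 mm²); the cube at (10, -3) does not reach this height (z outside [1, 5]); the cylinder at (-3.5, 16) is absent (z outside [10.5, 20.5]); After the difference (first − rest): none of the subtracted shapes is present at this height, so the r=7.5 cylinder is unchanged — area = 146.14 mm²; (rotated 25° about Z; rotation is an isometry so areas/perimeters/island counts are preserved). Checking containment: the cross-section at z = 20.64 is a subset of the cross-section at z = 12.24.

entirely on top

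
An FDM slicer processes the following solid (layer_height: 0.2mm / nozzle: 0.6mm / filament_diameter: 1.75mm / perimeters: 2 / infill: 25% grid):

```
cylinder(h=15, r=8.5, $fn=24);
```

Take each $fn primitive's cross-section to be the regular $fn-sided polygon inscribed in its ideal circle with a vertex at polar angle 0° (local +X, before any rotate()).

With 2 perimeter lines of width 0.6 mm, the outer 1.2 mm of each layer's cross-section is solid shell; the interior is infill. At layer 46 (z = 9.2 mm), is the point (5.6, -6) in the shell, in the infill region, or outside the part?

shell

At z = 9.2 mm: the r=8.5 cylinder gives a regular 24-gon of circumradius 8.5 (constant along its height). Overall, the cross-section is a single solid region. The nearest boundary edge runs (4.25, -7.36)→(6.01, -6.01); distance from the point to it = 0.26 mm. The point is inside the cross-section, 0.26 mm from the nearest boundary — within the 1.2 mm shell band (2 × 0.6).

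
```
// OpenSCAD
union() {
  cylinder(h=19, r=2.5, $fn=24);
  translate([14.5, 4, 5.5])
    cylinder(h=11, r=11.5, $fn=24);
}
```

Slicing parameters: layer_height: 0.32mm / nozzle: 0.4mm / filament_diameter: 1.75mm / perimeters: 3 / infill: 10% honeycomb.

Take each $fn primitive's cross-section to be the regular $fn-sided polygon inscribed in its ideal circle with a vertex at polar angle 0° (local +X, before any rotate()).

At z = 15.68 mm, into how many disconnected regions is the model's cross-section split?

At z = 15.68 mm: the r=2.5 cylinder contributes a regular 24-gon of circumradius 2.5; the r=11.5 cylinder at (14.5, 4) gives a regular 24-gon of circumradius 11.5 (constant along its height); Taking the union: the 2 present regions are separate (no shared area or edge), so areas and boundary lengths simply add and each stays a separate island — 2 connected regions. The result has 2 disconnected regions.

2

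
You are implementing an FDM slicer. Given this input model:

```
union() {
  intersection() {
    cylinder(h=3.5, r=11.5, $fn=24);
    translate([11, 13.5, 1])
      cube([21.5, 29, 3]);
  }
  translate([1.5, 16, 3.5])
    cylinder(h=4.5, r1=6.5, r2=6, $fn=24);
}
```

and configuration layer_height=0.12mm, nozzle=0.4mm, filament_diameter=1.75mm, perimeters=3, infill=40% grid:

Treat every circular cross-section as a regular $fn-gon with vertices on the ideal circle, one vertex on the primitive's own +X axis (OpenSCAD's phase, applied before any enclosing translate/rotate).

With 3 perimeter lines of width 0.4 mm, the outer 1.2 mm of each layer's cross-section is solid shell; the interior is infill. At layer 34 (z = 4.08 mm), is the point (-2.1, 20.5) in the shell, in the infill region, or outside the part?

shell

At z = 4.08 mm: the cylinder does not reach this height (z outside [0, 3.5]); the cube at (11, 13.5) is absent (z outside [1, 4]); After intersecting: at least one operand is absent at this height, so nothing remains; the cone at (1.5, 16) contributes a regular 24-gon of circumradius 6.436 (interpolated between r1=6.5 and r2=6 at t=0.129); Taking the union: only the cone at (1.5, 16) is present, so the union is just that shape — 1 connected region. Overall, the cross-section is a single solid region. The nearest boundary edge runs (-1.72, 21.57)→(-3.05, 20.55); distance from the point to it = 0.62 mm. The point is inside the cross-section, 0.62 mm from the nearest boundary — within the 1.2 mm shell band (3 × 0.4).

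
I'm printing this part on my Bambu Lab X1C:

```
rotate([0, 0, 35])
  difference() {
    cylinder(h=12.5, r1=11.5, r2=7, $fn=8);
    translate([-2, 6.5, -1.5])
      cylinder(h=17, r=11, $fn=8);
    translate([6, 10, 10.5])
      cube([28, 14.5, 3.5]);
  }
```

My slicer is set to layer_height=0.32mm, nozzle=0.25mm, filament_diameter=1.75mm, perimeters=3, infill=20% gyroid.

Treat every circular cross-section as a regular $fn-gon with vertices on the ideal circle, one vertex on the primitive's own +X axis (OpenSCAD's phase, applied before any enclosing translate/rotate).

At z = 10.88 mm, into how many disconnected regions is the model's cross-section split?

At z = 10.88 mm: the cone (r1=11.5→r2=7) has section circumradius 7.583 here — a regular 8-gon; the r=11 cylinder at (-2, 6.5) contributes a regular 8-gon of circumradius 11; the 28×14.5 cube at (6, 10) contributes its full rectangle; After the difference (first − rest): starting from the cone, the r=11 cylinder at (-2, 6.5) partially overlaps it — only the 120.62 mm² overlap (of its 342.24 mm²) is removed, clipping the outline; the 28×14.5 cube at (6, 10) misses the remaining region (no effect) — 1 connected region; (whole slice rotated 35° about Z — lengths, areas and connectivity unchanged). The result has 1 disconnected region.

1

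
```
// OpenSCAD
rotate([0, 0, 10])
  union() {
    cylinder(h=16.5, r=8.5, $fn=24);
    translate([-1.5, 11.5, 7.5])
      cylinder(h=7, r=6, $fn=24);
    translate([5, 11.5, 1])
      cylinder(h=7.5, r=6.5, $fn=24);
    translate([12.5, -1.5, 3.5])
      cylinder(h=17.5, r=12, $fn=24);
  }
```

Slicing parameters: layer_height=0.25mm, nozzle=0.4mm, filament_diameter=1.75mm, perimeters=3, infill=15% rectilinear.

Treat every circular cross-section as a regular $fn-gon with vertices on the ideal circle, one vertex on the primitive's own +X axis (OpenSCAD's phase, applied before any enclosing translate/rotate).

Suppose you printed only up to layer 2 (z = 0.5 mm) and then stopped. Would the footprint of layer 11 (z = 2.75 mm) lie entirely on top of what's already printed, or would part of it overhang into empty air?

part overhangs

Compare the two slices. At z = 0.5: the cylinder: section is a regular 24-gon, circumradius r=8.5 (area = (24/2)·8.500²·sin(360°/24) = 224.40 mm²); the cylinder at (-1.5, 11.5) does not reach this height (z outside [7.5, 14.5]); the cylinder at (5, 11.5) is not intersected at this z (z outside [1, 8.5]); the cylinder at (12.5, -1.5) does not reach this height (z outside [3.5, 21]); Combining (union): only the r=8.5 cylinder is present, so the union is just that shape — area = 224.40 mm²; (whole slice rotated 10° about Z — lengths, areas and connectivity unchanged). At z = 2.75: the cylinder: section is a regular 24-gon, circumradius r=8.5 (area = (24/2)·8.500²·sin(360°/24) = 224.40 mm²); the cylinder at (-1.5, 11.5) does not reach this height (z outside [7.5, 14.5]); the r=6.5 cylinder at (5, 11.5) contributes a regular 24-gon of circumradius 6.5 (area = (24/2)·6.500²·sin(360°/24) = 131.22 mm²); the cylinder at (12.5, -1.5) does not reach this height (z outside [3.5, 21]); Merging all regions: the regions partially overlap — summed areas 355.62 mm² minus the doubly-counted overlap 12.87 mm² gives 342.75 mm² — area = 342.75 mm²; (rotated 10° about Z; rotation is an isometry so areas/perimeters/island counts are preserved). Checking containment: at z = 2.75 the cross-section extends beyond the z = 0.5 cross-section by about 118.35 mm².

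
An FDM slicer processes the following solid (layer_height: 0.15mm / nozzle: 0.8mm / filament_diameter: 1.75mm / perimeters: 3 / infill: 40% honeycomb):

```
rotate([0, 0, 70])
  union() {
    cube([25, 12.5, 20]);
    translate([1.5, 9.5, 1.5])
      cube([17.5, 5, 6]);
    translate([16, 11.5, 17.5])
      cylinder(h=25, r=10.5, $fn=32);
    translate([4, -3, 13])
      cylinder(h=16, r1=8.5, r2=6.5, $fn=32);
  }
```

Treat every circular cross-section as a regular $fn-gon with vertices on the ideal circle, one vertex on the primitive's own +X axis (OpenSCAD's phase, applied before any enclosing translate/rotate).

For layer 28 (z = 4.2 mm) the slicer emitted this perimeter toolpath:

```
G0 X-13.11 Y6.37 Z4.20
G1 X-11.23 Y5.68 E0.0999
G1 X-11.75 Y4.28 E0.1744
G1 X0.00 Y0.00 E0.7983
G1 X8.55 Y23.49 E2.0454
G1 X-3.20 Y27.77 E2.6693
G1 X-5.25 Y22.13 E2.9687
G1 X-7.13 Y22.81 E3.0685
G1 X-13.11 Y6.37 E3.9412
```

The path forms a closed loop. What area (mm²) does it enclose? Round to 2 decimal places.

Apply the shoelace formula to the sequence of (X, Y) vertices; enclosed area = 347.49 mm².

347.49 mm²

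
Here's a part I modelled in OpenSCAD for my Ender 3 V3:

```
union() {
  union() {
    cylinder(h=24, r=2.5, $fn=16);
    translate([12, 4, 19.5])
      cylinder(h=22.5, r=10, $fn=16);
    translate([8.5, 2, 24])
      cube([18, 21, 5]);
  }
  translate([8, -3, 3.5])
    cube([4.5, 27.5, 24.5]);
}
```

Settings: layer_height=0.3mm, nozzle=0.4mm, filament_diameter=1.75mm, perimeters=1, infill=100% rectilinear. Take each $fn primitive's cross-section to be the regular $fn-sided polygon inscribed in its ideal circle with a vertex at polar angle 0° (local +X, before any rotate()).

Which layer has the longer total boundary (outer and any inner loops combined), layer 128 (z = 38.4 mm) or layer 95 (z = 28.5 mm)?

layer 95 (z = 28.5 mm)

Layer 128 (z = 38.4): the cylinder does not reach this height (z outside [0, 24]); the r=10 cylinder at (12, 4) gives a regular 16-gon of circumradius 10 (constant along its height) (perimeter = 2·16·10.000·sin(180°/16) = 62.43 mm); the cube at (8.5, 2) does not reach this height (z outside [24, 29]); Merging all regions: only the r=10 cylinder at (12, 4) is present, so the union is just that shape — boundary = 62.43 mm; the cube at (8, -3) is absent (z outside [3.5, 28]); Merging all regions: only the result so far is present, so the union is just that shape — boundary = 62.43 mm. So its perimeter = 62.43 mm. Layer 95 (z = 28.5): the cylinder is not intersected at this z (z outside [0, 24]); the cylinder at (12, 4): section is a regular 16-gon, circumradius r=10 (perimeter = 2·16·10.000·sin(180°/16) = 62.43 mm); the cube at (8.5, 2) (footprint 18×21) is included at this height (perimeter 78.00 mm); Taking the union: the regions partially overlap (shared area 136.92 mm²), so the edge portions inside another operand are dropped and the merged outline is re-measured after clipping — boundary = 94.81 mm; the cube at (8, -3) does not reach this height (z outside [3.5, 28]); Merging all regions: only that combined region is present, so the union is just that shape — boundary = 94.81 mm. So its perimeter = 94.81 mm. Layer 95 is larger (94.81 vs 62.43 mm).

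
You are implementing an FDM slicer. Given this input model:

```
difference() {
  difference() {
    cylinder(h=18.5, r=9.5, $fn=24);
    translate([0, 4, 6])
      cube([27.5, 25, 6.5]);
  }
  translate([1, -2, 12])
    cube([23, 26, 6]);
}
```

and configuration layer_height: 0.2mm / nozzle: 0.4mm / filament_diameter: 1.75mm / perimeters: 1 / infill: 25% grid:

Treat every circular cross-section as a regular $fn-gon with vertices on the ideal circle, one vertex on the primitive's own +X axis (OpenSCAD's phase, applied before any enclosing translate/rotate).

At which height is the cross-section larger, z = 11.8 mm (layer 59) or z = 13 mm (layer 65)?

layer 59 (z = 11.8 mm)

Layer 59 (z = 11.8): the r=9.5 cylinder gives a regular 24-gon of circumradius 9.5 (constant along its height) (area = (24/2)·9.500²·sin(360°/24) = 280.30 mm²); the cube at (0, 4) (footprint 27.5×25) is included at this height (area 687.50 mm²); After the difference (first − rest): starting from the r=9.5 cylinder (280.30 mm²), the 27.5×25 cube at (0, 4) partially overlaps it — only the 33.46 mm² overlap (of its 687.50 mm²) is removed, clipping the outline — area = 246.84 mm²; the cube at (1, -2) does not reach this height (z outside [12, 18]); Subtracting the remaining from the first: none of the subtracted shapes is present at this height, so the result so far is unchanged — area = 246.84 mm². So its area = 246.84 mm². Layer 65 (z = 13): the r=9.5 cylinder contributes a regular 24-gon of circumradius 9.5 (area = (24/2)·9.500²·sin(360°/24) = 280.30 mm²); the cube at (0, 4) is absent (z outside [6, 12.5]); Subtracting the remaining from the first: none of the subtracted shapes is present at this height, so the r=9.5 cylinder is unchanged — area = 280.30 mm²; the cube at (1, -2) is present — its section is the full 23×26 rectangle (area 598.00 mm²); Subtracting the remaining from the first: starting from that combined region (280.30 mm²), the 23×26 cube at (1, -2) partially overlaps it — only the 77.38 mm² overlap (of its 598.00 mm²) is removed, clipping the outline — area = 202.92 mm². So its area = 202.92 mm². Layer 59 is larger (246.84 vs 202.92 mm²).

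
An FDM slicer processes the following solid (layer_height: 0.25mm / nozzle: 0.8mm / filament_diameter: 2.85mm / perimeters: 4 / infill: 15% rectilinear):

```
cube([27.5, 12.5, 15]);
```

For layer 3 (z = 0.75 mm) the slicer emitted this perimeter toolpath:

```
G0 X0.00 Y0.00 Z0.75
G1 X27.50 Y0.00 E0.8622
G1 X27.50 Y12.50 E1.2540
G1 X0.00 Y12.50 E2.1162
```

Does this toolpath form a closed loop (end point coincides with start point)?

Start point (G0): (0.00, 0.00). End point (last G1): the path does not return to the start — open.

no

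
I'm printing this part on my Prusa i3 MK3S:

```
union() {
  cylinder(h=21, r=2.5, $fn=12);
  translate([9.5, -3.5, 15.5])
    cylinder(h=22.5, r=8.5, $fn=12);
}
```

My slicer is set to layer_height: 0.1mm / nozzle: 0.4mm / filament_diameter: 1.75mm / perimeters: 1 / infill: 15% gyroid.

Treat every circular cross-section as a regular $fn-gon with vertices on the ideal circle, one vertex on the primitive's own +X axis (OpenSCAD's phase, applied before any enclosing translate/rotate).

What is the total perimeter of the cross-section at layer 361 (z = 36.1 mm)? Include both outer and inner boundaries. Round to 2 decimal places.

52.80 mm

At z = 36.1 mm: the cylinder is not intersected at this z (z outside [0, 21]); the cylinder at (9.5, -3.5): section is a regular 12-gon, circumradius r=8.5 (perimeter = 2·12·8.500·sin(180°/12) = 52.80 mm); Combining (union): only the r=8.5 cylinder at (9.5, -3.5) is present, so the union is just that shape — boundary = 52.80 mm. Overall, the cross-section is a single solid region. Total boundary length (outer) = 52.80 mm.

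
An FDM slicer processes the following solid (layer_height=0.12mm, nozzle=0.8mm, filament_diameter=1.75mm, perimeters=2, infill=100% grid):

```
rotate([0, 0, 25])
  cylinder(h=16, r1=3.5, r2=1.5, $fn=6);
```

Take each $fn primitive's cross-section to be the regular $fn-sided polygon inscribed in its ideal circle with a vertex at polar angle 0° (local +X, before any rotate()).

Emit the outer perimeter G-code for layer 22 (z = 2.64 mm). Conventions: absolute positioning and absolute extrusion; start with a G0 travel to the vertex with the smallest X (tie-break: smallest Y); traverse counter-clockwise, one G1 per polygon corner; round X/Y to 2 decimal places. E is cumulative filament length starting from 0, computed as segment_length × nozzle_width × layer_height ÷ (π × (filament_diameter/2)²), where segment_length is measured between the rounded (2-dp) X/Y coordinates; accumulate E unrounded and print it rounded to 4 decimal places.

At z = 2.64 mm: the cone (r1=3.5→r2=1.5) has section circumradius 3.170 here — a regular 6-gon; (rotated 25° about Z; rotation is an isometry so areas/perimeters/island counts are preserved). The outline is a single polygon with 6 vertices. Extrusion per mm of travel: 0.8 × 0.12 / (π × 0.875²) = 0.039912. Accumulating E over each segment gives final E = 0.7594.

G0 X-2.87 Y-1.34 Z2.64
G1 X-0.28 Y-3.16 E0.1263
G1 X2.60 Y-1.82 E0.2531
G1 X2.87 Y1.34 E0.3797
G1 X0.28 Y3.16 E0.5060
G1 X-2.60 Y1.82 E0.6328
G1 X-2.87 Y-1.34 E0.7594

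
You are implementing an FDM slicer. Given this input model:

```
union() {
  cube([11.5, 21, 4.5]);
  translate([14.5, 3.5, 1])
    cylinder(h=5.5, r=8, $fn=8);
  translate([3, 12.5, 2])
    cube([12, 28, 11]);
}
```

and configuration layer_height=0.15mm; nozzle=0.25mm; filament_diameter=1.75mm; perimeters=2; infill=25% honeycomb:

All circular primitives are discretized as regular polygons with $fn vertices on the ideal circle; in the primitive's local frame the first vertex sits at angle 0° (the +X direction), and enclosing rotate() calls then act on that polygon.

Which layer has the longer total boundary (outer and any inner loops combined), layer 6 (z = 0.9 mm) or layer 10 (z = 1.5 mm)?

layer 10 (z = 1.5 mm)

Layer 6 (z = 0.9): the cube (footprint 11.5×21) is included at this height (perimeter 65.00 mm); the cylinder at (14.5, 3.5) is not intersected at this z (z outside [1, 6.5]); the cube at (3, 12.5) does not reach this height (z outside [2, 13]); Taking the union: only the 11.5×21 cube is present, so the union is just that shape — boundary = 65.00 mm. So its perimeter = 65.00 mm. Layer 10 (z = 1.5): the cube (footprint 11.5×21) is included at this height (perimeter 65.00 mm); the r=8 cylinder at (14.5, 3.5) gives a regular 8-gon of circumradius 8 (constant along its height) (perimeter = 2·8·8.000·sin(180°/8) = 48.98 mm); the cube at (3, 12.5) is not intersected at this z (z outside [2, 13]); Combining (union): the regions partially overlap (shared area 38.08 mm²), so the edge portions inside another operand are dropped and the merged outline is re-measured after clipping — boundary = 87.39 mm. So its perimeter = 87.39 mm. Layer 10 is larger (87.39 vs 65.00 mm).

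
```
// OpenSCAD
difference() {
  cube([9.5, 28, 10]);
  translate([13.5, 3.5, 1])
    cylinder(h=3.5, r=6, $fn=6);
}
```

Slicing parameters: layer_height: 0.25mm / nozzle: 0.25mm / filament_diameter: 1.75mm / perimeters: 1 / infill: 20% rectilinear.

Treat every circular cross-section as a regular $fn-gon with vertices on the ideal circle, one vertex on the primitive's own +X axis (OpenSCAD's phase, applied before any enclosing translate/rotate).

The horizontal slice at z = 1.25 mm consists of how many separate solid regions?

1

At z = 1.25 mm: the 9.5×28 cube contributes its full rectangle; the r=6 cylinder at (13.5, 3.5) contributes a regular 6-gon of circumradius 6; After the difference (first − rest): starting from the 9.5×28 cube, the r=6 cylinder at (13.5, 3.5) partially overlaps it — only the 6.93 mm² overlap (of its 93.53 mm²) is removed, clipping the outline — 1 connected region. The result has 1 disconnected region.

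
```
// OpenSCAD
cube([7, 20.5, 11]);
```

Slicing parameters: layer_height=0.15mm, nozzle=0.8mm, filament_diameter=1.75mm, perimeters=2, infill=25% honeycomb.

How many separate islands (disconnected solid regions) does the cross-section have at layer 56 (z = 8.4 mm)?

At z = 8.4 mm: the cube (footprint 7×20.5) is included at this height. Overall, the cross-section is a single solid region. Island count = 1.

1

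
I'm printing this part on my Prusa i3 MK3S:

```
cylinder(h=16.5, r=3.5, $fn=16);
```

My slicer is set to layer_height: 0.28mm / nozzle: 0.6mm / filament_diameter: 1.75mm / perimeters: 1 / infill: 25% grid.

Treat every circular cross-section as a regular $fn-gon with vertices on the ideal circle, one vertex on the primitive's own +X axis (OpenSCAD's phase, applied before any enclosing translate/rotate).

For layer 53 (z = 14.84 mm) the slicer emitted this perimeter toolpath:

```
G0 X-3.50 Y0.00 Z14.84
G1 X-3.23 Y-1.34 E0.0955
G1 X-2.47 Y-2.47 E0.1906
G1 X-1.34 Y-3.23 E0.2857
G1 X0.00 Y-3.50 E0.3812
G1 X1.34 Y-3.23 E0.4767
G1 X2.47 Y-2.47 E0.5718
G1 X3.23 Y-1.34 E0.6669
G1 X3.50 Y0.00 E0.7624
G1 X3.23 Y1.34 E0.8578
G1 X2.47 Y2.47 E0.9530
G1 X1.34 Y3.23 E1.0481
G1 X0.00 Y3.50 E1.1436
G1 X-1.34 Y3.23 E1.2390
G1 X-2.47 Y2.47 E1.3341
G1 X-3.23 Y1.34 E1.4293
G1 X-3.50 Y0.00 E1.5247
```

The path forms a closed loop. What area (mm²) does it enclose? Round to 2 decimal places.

37.43 mm²

Apply the shoelace formula to the sequence of (X, Y) vertices; enclosed area = 37.43 mm².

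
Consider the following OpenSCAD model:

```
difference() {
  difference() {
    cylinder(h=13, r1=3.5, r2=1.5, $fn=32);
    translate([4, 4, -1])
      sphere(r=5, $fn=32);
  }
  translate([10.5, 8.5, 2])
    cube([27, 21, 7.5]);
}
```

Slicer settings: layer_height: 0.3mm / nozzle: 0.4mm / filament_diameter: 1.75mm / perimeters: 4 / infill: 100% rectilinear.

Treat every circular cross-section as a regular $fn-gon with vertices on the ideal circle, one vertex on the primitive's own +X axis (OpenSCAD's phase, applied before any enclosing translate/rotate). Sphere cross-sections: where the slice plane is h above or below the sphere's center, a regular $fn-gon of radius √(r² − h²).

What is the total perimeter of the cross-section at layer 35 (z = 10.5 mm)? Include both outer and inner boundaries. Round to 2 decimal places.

At z = 10.5 mm: the cone (r1=3.5→r2=1.5) has section circumradius 1.885 here — a regular 32-gon (perimeter = 2·32·1.885·sin(180°/32) = 11.82 mm); the sphere at (4, 4) is not intersected at this z (|z−center|=11.500 > r=5); After the difference (first − rest): none of the subtracted shapes is present at this height, so the cone is unchanged — boundary = 11.82 mm; the cube at (10.5, 8.5) is not intersected at this z (z outside [2, 9.5]); Subtracting the remaining from the first: none of the subtracted shapes is present at this height, so that combined region is unchanged — boundary = 11.82 mm. Overall, the cross-section is a single solid region. Total boundary length (outer) = 11.82 mm.

11.82 mm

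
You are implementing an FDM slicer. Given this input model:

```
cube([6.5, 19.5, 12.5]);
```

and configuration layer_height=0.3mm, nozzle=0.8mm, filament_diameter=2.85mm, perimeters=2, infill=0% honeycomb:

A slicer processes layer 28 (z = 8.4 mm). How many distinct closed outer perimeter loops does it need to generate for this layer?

1

At z = 8.4 mm: the 6.5×19.5 cube contributes its full rectangle. The result has 1 disconnected region.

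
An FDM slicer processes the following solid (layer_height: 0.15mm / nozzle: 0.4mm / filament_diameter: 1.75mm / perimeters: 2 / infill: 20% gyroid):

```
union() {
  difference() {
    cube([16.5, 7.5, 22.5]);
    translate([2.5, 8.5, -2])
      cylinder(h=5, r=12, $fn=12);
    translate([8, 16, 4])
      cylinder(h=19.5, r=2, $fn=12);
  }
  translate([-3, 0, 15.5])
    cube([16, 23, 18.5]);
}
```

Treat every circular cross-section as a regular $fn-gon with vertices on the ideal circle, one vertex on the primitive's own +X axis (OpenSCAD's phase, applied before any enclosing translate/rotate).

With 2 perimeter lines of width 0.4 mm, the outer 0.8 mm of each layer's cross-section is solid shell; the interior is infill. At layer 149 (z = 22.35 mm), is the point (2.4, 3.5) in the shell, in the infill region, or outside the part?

At z = 22.35 mm: the cube is present — its section is the full 16.5×7.5 rectangle; the cylinder at (2.5, 8.5) does not reach this height (z outside [-2, 3]); the r=2 cylinder at (8, 16) contributes a regular 12-gon of circumradius 2; Subtracting the remaining from the first: starting from the 16.5×7.5 cube, the r=2 cylinder at (8, 16) misses the remaining region (no effect) — 1 connected region; the 16×23 cube at (-3, 0) contributes its full rectangle; Taking the union: the regions partially overlap (shared area 97.50 mm²), so overlapping operands fuse into one piece — 1 connected region. Overall, the cross-section is a single solid region. The nearest boundary edge runs (13.00, 0.00)→(0.00, 0.00); distance from the point to it = 3.50 mm. The point is inside the cross-section and 3.50 mm from the nearest boundary — more than the 0.8 mm shell width (2 × 0.4), so it's in the infill interior.

infill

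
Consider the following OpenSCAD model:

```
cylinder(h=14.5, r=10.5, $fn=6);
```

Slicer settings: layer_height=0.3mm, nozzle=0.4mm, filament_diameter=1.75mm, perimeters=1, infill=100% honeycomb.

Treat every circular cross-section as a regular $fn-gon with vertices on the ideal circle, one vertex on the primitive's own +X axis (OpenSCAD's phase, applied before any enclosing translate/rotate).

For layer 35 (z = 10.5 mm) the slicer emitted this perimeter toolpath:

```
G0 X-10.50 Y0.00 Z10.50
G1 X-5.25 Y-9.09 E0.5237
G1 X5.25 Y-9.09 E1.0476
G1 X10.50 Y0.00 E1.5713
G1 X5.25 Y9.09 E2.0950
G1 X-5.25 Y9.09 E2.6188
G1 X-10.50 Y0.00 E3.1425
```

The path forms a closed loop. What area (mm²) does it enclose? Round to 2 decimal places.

Apply the shoelace formula to the sequence of (X, Y) vertices; enclosed area = 286.33 mm².

286.33 mm²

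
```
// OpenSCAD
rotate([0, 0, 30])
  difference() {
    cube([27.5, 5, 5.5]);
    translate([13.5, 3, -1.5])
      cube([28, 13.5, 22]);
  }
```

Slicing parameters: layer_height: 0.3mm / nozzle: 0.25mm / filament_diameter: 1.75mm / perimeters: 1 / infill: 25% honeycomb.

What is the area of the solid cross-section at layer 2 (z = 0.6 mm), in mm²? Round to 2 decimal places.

At z = 0.6 mm: the 27.5×5 cube contributes its full rectangle (area 137.50 mm²); the cube at (13.5, 3) is present — its section is the full 28×13.5 rectangle (area 378.00 mm²); After the difference (first − rest): starting from the 27.5×5 cube (137.50 mm²), the 28×13.5 cube at (13.5, 3) partially overlaps it — only the 28.00 mm² overlap (of its 378.00 mm²) is removed, clipping the outline — area = 109.50 mm²; (whole slice rotated 30° about Z — lengths, areas and connectivity unchanged). Overall, the cross-section is a single solid region. Net area = 109.50 mm².

109.50 mm²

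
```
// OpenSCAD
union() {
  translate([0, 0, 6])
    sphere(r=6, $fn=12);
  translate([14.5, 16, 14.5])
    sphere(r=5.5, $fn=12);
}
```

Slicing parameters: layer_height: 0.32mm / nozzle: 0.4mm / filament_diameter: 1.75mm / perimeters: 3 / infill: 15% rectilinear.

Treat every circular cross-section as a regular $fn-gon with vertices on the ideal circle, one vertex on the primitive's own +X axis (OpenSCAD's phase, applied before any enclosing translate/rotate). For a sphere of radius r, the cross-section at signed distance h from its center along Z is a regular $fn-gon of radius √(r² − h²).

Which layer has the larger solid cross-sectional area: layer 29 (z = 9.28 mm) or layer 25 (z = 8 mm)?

Layer 29 (z = 9.28): the sphere: section is a regular 12-gon, circumradius = √(r²−h²) = √(6²−3.28²) = 5.024 (area = (12/2)·5.024²·sin(360°/12) = 75.72 mm²); the sphere at (14.5, 16): section is a regular 12-gon, circumradius = √(r²−h²) = √(5.5²−5.22²) = 1.733 (area = (12/2)·1.733²·sin(360°/12) = 9.00 mm²); Taking the union: the 2 present regions are separate (no shared area or edge), so areas and boundary lengths simply add and each stays a separate island — area = 84.73 mm². So its area = 84.73 mm². Layer 25 (z = 8): the r=6 sphere contributes a regular 12-gon of circumradius √(6²−2²) = 5.657 (area = (12/2)·5.657²·sin(360°/12) = 96.00 mm²); the sphere at (14.5, 16) is not intersected at this z (|z−center|=6.500 > r=5.5); Taking the union: only the r=6 sphere is present, so the union is just that shape — area = 96.00 mm². So its area = 96.00 mm². Layer 25 is larger (96.00 vs 84.73 mm²).

layer 25 (z = 8 mm)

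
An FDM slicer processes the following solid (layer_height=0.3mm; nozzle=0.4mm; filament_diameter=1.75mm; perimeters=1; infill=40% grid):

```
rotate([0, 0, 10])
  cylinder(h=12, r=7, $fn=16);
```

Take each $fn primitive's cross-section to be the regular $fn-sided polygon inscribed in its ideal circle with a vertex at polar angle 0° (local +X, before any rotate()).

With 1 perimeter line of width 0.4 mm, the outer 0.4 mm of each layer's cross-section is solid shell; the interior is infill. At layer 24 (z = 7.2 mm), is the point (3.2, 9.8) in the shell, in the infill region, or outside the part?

At z = 7.2 mm: the cylinder: section is a regular 16-gon, circumradius r=7; (rotated 10° about Z; rotation is an isometry so areas/perimeters/island counts are preserved). Overall, the cross-section is a single solid region. Undo the 10° rotation: the query point maps to (4.853, 9.095) in the un-rotated model frame. The nearest boundary edge runs (4.95, 4.95)→(2.68, 6.47); distance from the point to it = 3.39 mm. The point is not inside any of the regions above, so it lies outside the cross-section (3.39 mm from the nearest boundary).

outside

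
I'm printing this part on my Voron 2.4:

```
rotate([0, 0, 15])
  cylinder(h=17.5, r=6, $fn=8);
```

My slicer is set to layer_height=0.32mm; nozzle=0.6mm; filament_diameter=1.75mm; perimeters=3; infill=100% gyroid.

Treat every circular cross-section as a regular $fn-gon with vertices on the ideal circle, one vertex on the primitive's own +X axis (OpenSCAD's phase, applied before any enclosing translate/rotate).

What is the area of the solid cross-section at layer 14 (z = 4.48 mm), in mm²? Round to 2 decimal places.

101.82 mm²

At z = 4.48 mm: the r=6 cylinder contributes a regular 8-gon of circumradius 6 (area = (8/2)·6.000²·sin(360°/8) = 101.82 mm²); (whole slice rotated 15° about Z — lengths, areas and connectivity unchanged). Overall, the cross-section is a single solid region. Net area = 101.82 mm².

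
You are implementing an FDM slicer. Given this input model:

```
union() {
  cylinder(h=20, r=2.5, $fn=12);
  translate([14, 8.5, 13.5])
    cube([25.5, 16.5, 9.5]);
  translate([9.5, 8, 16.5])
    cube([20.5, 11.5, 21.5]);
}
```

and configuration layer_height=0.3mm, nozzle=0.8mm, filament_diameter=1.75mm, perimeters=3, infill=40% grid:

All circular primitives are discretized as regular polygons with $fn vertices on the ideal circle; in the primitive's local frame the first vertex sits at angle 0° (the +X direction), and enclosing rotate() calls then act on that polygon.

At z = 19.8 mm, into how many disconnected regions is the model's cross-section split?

2

At z = 19.8 mm: the r=2.5 cylinder contributes a regular 12-gon of circumradius 2.5; the cube at (14, 8.5) (footprint 25.5×16.5) is included at this height; the cube at (9.5, 8) (footprint 20.5×11.5) is included at this height; Taking the union: the regions partially overlap (shared area 176.00 mm²), so overlapping operands fuse into one piece — 2 connected regions. The result has 2 disconnected regions.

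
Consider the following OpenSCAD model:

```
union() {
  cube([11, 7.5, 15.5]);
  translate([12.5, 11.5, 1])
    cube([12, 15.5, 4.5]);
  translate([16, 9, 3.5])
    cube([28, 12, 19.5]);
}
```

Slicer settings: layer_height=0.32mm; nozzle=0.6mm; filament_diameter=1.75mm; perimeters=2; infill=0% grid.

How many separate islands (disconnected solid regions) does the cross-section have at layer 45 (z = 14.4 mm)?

At z = 14.4 mm: the 11×7.5 cube contributes its full rectangle; the cube at (12.5, 11.5) is absent (z outside [1, 5.5]); the cube at (16, 9) (footprint 28×12) is included at this height; Taking the union: the 2 present regions are separate (no shared area or edge), so areas and boundary lengths simply add and each stays a separate island — 2 connected regions. Overall, the cross-section has 2 separate islands. Island count = 2.

2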